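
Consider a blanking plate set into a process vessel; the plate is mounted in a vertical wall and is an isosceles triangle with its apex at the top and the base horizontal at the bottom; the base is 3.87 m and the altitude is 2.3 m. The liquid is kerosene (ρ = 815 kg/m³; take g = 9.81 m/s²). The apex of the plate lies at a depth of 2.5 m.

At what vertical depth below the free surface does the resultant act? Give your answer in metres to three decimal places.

h_p = 4.106 m

γ = ρg = 815 × 9.81 / 1000 = 7.99515 kN/m³.
With the apex up, the centroid sits 2h/3 = 2 × 2.3/3 = 1.53333 m below the apex, so the centroid depth is h_c = 2.5 + 1.53333 = 4.03333 m.
A = ½ × 3.87 × 2.3 = 4.4505 m².
Resultant F = γ·h_c·A = 7.99515 × 4.03333 × 4.4505 = 143.516 kN.
I_c = b·h³/36 = 3.87 × 2.3³/36 = 1.30795 m⁴.
Centre of pressure: y_p = y_c + I_c/(y_c·A) = 4.03333 + 1.30795/(4.03333 × 4.4505) = 4.03333 + 0.0728649 = 4.10619 m along the plane.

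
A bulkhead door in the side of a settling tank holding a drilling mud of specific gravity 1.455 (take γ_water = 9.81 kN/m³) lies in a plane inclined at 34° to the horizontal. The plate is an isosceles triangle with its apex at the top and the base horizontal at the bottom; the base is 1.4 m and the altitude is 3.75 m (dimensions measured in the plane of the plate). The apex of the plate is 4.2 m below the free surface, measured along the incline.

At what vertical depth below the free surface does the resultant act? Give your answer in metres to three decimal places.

γ = 1.455 × 9.81 = 14.27355 kN/m³.
Let θ = 34° be the plate's angle to the horizontal; measure y along the incline from where the plane meets the free surface. Vertical depth h = y·sinθ with sinθ = 0.559193.
With the apex up, the centroid sits 2h/3 = 2 × 3.75/3 = 2.5 m below the apex, so y_c = 4.2 + 2.5 = 6.7 m and h_c = 6.7 × 0.559193 = 3.74659 m.
A = ½ × 1.4 × 3.75 = 2.625 m².
Resultant F = γ·h_c·A = 14.27355 × 3.74659 × 2.625 = 140.377 kN.
I_c = b·h³/36 = 1.4 × 3.75³/36 = 2.05078 m⁴.
Centre of pressure: y_p = y_c + I_c/(y_c·A) = 6.7 + 2.05078/(6.7 × 2.625) = 6.7 + 0.116604 = 6.8166 m along the plane.
Vertically, h_p = y_p·sinθ = 6.8166 × 0.559193 = 3.8118 m.

h_p = 3.812 m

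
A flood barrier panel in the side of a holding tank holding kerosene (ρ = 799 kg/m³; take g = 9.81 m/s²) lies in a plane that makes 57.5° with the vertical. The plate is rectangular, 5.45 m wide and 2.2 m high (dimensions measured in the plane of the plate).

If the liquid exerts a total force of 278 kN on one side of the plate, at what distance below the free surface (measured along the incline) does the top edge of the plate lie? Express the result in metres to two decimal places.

y_top ≈ 4.41 m

γ = ρg = 799 × 9.81 / 1000 = 7.83819 kN/m³.
A = 5.45 × 2.2 = 11.99 m².
From F = γ·h_c·A, the centroid depth is h_c = 278/(7.83819 × 11.99) = 2.95808 m.
The plate makes 57.5° with the vertical, i.e. θ = 90° − 57.5° = 32.5° to the horizontal. Measuring y along the incline from the free-surface line, vertical depth h = y·sinθ with sinθ = 0.537300.
Along the incline, y_c = h_c/sinθ = 2.95808/0.537300 = 5.50545 m.
The centroid lies 2.2/2 = 1.1 m below the top edge, so the top edge sits at y_top = 5.50545 − 1.1 = 4.40545 m along the incline.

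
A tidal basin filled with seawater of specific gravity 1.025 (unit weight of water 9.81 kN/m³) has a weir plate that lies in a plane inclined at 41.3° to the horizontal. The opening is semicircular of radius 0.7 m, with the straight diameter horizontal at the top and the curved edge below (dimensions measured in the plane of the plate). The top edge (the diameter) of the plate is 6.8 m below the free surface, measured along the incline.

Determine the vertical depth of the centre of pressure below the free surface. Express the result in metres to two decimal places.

γ = 1.025 × 9.81 = 10.05525 kN/m³.
Let θ = 41.3° be the plate's angle to the horizontal; measure y along the incline from where the plane meets the free surface. Vertical depth h = y·sinθ with sinθ = 0.660002.
The centroid of a semicircle lies 4r/(3π) = 0.297089 m from the diameter, here below the top edge, so y_c = 6.8 + 0.297089 = 7.09709 m and h_c = 7.09709 × 0.660002 = 4.68409 m.
A = πr²/2 = π × 0.7²/2 = 0.76969 m².
Resultant F = γ·h_c·A = 10.05525 × 4.68409 × 0.76969 = 36.2522 kN.
I_c = (π/8 − 8/(9π))·r⁴ = 0.109757 × 0.7⁴ = 0.0263527 m⁴.
Centre of pressure: y_p = y_c + I_c/(y_c·A) = 7.09709 + 0.0263527/(7.09709 × 0.76969) = 7.09709 + 0.00482424 = 7.10191 m along the plane.
Vertically, h_p = y_p·sinθ = 7.10191 × 0.660002 = 4.68727 m.

h_p = 4.69 m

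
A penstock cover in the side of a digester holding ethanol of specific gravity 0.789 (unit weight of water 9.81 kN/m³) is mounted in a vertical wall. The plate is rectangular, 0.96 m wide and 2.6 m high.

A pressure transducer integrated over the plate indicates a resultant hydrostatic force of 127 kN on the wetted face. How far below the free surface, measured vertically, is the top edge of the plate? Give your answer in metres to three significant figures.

γ = 0.789 × 9.81 = 7.74009 kN/m³.
A = 0.96 × 2.6 = 2.496 m².
From F = γ·h_c·A, the centroid depth is h_c = 127/(7.74009 × 2.496) = 6.57375 m.
The centroid lies 2.6/2 = 1.3 m below the top edge, so the top edge sits at h_top = 6.57375 − 1.3 = 5.27375 m below the surface.

d_top ≈ 5.27 m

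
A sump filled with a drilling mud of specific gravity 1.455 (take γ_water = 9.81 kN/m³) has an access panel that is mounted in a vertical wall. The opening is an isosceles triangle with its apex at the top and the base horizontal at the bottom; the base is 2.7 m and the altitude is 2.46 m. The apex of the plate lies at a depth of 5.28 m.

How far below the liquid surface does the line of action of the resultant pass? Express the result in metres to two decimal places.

γ = 1.455 × 9.81 = 14.27355 kN/m³.
With the apex up, the centroid sits 2h/3 = 2 × 2.46/3 = 1.64 m below the apex, so the centroid depth is h_c = 5.28 + 1.64 = 6.92 m.
A = ½ × 2.7 × 2.46 = 3.321 m².
Resultant F = γ·h_c·A = 14.27355 × 6.92 × 3.321 = 328.025 kN.
I_c = b·h³/36 = 2.7 × 2.46³/36 = 1.11652 m⁴.
Centre of pressure: y_p = y_c + I_c/(y_c·A) = 6.92 + 1.11652/(6.92 × 3.321) = 6.92 + 0.0485838 = 6.96858 m along the plane.

h_p = 6.97 m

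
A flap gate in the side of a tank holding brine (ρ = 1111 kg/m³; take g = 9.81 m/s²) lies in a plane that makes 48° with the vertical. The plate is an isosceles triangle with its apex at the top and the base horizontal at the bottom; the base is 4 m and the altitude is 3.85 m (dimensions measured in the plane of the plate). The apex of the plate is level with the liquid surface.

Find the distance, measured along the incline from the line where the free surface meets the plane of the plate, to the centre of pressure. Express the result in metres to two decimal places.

y_p = 2.89 m

γ = ρg = 1111 × 9.81 / 1000 = 10.89891 kN/m³.
The plate makes 48° with the vertical, i.e. θ = 90° − 48° = 42° to the horizontal. Measuring y along the incline from the free-surface line, vertical depth h = y·sinθ with sinθ = 0.669131.
With the apex up, the centroid sits 2h/3 = 2 × 3.85/3 = 2.56667 m below the apex, so y_c = 2.56667 m and h_c = 2.56667 × 0.669131 = 1.71744 m.
A = ½ × 4 × 3.85 = 7.7 m².
Resultant F = γ·h_c·A = 10.89891 × 1.71744 × 7.7 = 144.13 kN.
I_c = b·h³/36 = 4 × 3.85³/36 = 6.34074 m⁴.
Centre of pressure: y_p = y_c + I_c/(y_c·A) = 2.56667 + 6.34074/(2.56667 × 7.7) = 2.56667 + 0.320833 = 2.8875 m along the plane.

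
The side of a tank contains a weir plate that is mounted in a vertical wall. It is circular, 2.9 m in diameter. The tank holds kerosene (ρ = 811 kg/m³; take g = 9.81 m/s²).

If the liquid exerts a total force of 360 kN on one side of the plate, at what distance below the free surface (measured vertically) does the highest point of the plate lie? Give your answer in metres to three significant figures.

d_top ≈ 5.40 m

γ = ρg = 811 × 9.81 / 1000 = 7.95591 kN/m³.
A = π(1.45)² = 6.6052 m².
From F = γ·h_c·A, the centroid depth is h_c = 360/(7.95591 × 6.6052) = 6.85057 m.
The centroid is at the centre, 1.45 m below the top of the plate, so the highest point sits at h_top = 6.85057 − 1.45 = 5.40057 m below the surface.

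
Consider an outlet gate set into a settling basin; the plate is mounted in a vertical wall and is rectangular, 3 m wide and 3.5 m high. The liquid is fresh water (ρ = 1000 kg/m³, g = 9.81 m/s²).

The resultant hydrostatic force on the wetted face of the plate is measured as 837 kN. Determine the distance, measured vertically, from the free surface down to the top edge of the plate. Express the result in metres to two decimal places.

d_top ≈ 6.38 m

γ = ρg = 1000 × 9.81 = 9810 N/m³ = 9.81 kN/m³.
A = 3 × 3.5 = 10.5 m².
From F = γ·h_c·A, the centroid depth is h_c = 837/(9.81 × 10.5) = 8.12582 m.
The centroid lies 3.5/2 = 1.75 m below the top edge, so the top edge sits at h_top = 8.12582 − 1.75 = 6.37582 m below the surface.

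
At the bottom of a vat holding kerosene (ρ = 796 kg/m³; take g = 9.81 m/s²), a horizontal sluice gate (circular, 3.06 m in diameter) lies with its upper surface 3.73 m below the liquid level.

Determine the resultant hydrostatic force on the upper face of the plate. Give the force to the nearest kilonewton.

F ≈ 214 kN

γ = ρg = 796 × 9.81 / 1000 = 7.80876 kN/m³.
The plate is horizontal, so pressure is uniform at p = γ·h = 7.80876 × 3.73 = 29.1267 kN/m².
A = π(1.53)² = 7.35415 m².
F = p·A = 29.1267 × 7.35415 = 214.202 kN.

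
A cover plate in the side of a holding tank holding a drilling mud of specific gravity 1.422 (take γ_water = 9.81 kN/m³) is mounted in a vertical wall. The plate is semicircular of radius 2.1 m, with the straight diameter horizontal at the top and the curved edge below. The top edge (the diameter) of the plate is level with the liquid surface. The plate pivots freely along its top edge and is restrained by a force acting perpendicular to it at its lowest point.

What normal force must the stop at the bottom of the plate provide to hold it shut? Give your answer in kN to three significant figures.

γ = 1.422 × 9.81 = 13.94982 kN/m³.
The centroid of a semicircle lies 4r/(3π) = 0.891268 m from the diameter, here below the top edge, so the centroid depth is h_c = 0.891268 m.
A = πr²/2 = π × 2.1²/2 = 6.92721 m².
Resultant F = γ·h_c·A = 13.94982 × 0.891268 × 6.92721 = 86.1262 kN.
I_c = (π/8 − 8/(9π))·r⁴ = 0.109757 × 2.1⁴ = 2.13457 m⁴.
Centre of pressure: y_p = y_c + I_c/(y_c·A) = 0.891268 + 2.13457/(0.891268 × 6.92721) = 0.891268 + 0.345735 = 1.237 m along the plane.
The resultant acts 0.891268 + 0.345735 = 1.237 m (along the plate) below the hinge at the top edge, so the moment about the hinge is M = F × 1.237 = 86.1262 × 1.237 = 106.538 kN·m.
A normal force at the bottom, 2.1 m from the hinge, must supply this moment: P = 106.538/2.1 = 50.7324 kN.

P ≈ 50.7 kN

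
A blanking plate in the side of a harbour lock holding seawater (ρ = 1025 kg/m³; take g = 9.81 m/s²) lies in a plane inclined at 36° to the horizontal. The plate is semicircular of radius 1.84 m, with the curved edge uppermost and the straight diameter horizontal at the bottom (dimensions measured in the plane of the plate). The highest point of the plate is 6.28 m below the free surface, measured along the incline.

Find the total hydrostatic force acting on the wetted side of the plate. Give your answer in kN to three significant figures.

F ≈ 231 kN

γ = ρg = 1025 × 9.81 / 1000 = 10.05525 kN/m³.
Let θ = 36° be the plate's angle to the horizontal; measure y along the incline from where the plane meets the free surface. Vertical depth h = y·sinθ with sinθ = 0.587785.
The centroid lies 4r/(3π) = 0.78092 m above the diameter, so r − 4r/(3π) = 1.84 − 0.78092 = 1.05908 m below the topmost point, so y_c = 6.28 + 1.05908 = 7.33908 m and h_c = 7.33908 × 0.587785 = 4.3138 m.
A = πr²/2 = π × 1.84²/2 = 5.31809 m².
Resultant F = γ·h_c·A = 10.05525 × 4.3138 × 5.31809 = 230.679 kN.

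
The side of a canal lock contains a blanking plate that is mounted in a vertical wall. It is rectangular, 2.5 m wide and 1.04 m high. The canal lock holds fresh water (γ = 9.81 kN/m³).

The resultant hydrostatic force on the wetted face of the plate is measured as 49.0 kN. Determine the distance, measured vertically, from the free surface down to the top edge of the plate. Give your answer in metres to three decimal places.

d_top ≈ 1.401 m

γ = 9.81 kN/m³.
A = 2.5 × 1.04 = 2.6 m².
From F = γ·h_c·A, the centroid depth is h_c = 49.0/(9.81 × 2.6) = 1.92112 m.
The centroid lies 1.04/2 = 0.52 m below the top edge, so the top edge sits at h_top = 1.92112 − 0.52 = 1.40112 m below the surface.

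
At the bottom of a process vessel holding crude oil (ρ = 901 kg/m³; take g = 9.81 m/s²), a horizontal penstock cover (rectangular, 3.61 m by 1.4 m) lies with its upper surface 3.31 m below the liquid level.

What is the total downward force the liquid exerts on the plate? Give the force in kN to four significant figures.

F ≈ 147.9 kN

γ = ρg = 901 × 9.81 / 1000 = 8.83881 kN/m³.
The plate is horizontal, so pressure is uniform at p = γ·h = 8.83881 × 3.31 = 29.2565 kN/m².
A = 3.61 × 1.4 = 5.054 m².
F = p·A = 29.2565 × 5.054 = 147.862 kN.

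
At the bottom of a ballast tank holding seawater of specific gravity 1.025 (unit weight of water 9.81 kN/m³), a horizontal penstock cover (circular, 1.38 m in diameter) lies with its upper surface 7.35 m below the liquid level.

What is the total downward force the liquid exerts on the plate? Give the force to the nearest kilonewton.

F ≈ 111 kN

γ = 1.025 × 9.81 = 10.05525 kN/m³.
The plate is horizontal, so pressure is uniform at p = γ·h = 10.05525 × 7.35 = 73.9061 kN/m².
A = π(0.69)² = 1.49571 m².
F = p·A = 73.9061 × 1.49571 = 110.542 kN.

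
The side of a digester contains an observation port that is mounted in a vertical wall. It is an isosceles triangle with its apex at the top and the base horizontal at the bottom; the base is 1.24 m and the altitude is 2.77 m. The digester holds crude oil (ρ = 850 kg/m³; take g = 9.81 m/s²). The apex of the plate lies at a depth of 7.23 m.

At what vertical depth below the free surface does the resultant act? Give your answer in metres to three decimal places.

h_p = 9.124 m

γ = ρg = 850 × 9.81 / 1000 = 8.3385 kN/m³.
With the apex up, the centroid sits 2h/3 = 2 × 2.77/3 = 1.84667 m below the apex, so the centroid depth is h_c = 7.23 + 1.84667 = 9.07667 m.
A = ½ × 1.24 × 2.77 = 1.7174 m².
Resultant F = γ·h_c·A = 8.3385 × 9.07667 × 1.7174 = 129.983 kN.
I_c = b·h³/36 = 1.24 × 2.77³/36 = 0.73208 m⁴.
Centre of pressure: y_p = y_c + I_c/(y_c·A) = 9.07667 + 0.73208/(9.07667 × 1.7174) = 9.07667 + 0.0469635 = 9.12363 m along the plane.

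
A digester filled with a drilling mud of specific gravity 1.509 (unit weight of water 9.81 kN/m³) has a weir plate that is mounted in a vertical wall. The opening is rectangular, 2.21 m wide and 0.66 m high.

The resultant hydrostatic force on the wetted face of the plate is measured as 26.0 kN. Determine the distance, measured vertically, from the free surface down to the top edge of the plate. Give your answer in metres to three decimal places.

γ = 1.509 × 9.81 = 14.80329 kN/m³.
A = 2.21 × 0.66 = 1.4586 m².
From F = γ·h_c·A, the centroid depth is h_c = 26.0/(14.80329 × 1.4586) = 1.20415 m.
The centroid lies 0.66/2 = 0.33 m below the top edge, so the top edge sits at h_top = 1.20415 − 0.33 = 0.87415 m below the surface.

d_top ≈ 0.874 m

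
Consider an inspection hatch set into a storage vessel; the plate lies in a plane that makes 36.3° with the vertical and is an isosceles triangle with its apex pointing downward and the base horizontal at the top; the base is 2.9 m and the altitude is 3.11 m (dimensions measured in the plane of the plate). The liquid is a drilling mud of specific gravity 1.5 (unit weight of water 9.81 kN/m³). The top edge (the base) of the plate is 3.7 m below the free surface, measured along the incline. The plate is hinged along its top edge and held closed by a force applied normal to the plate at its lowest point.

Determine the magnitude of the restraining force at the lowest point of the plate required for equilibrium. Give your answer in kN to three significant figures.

γ = 1.5 × 9.81 = 14.715 kN/m³.
The plate makes 36.3° with the vertical, i.e. θ = 90° − 36.3° = 53.7° to the horizontal. Measuring y along the incline from the free-surface line, vertical depth h = y·sinθ with sinθ = 0.805928.
With the apex down, the centroid sits h/3 = 3.11/3 = 1.03667 m below the base (the top edge), so y_c = 3.7 + 1.03667 = 4.73667 m and h_c = 4.73667 × 0.805928 = 3.81741 m.
A = ½ × 2.9 × 3.11 = 4.5095 m².
Resultant F = γ·h_c·A = 14.715 × 3.81741 × 4.5095 = 253.313 kN.
I_c = b·h³/36 = 2.9 × 3.11³/36 = 2.42313 m⁴.
Centre of pressure: y_p = y_c + I_c/(y_c·A) = 4.73667 + 2.42313/(4.73667 × 4.5095) = 4.73667 + 0.113442 = 4.85011 m along the plane.
The resultant acts 1.03667 + 0.113442 = 1.15011 m (along the plate) below the hinge at the top edge, so the moment about the hinge is M = F × 1.15011 = 253.313 × 1.15011 = 291.338 kN·m.
A normal force at the bottom, 3.11 m from the hinge, must supply this moment: P = 291.338/3.11 = 93.6778 kN.

P ≈ 93.7 kN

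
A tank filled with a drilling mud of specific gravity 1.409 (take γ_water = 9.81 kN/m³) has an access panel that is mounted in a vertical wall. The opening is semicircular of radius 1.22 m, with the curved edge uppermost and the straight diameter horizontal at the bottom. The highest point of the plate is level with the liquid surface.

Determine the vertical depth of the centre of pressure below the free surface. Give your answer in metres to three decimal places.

γ = 1.409 × 9.81 = 13.82229 kN/m³.
The centroid lies 4r/(3π) = 0.517784 m above the diameter, so r − 4r/(3π) = 1.22 − 0.517784 = 0.702216 m below the topmost point, so the centroid depth is h_c = 0.702216 m.
A = πr²/2 = π × 1.22²/2 = 2.33797 m².
Resultant F = γ·h_c·A = 13.82229 × 0.702216 × 2.33797 = 22.6929 kN.
I_c = (π/8 − 8/(9π))·r⁴ = 0.109757 × 1.22⁴ = 0.243148 m⁴.
Centre of pressure: y_p = y_c + I_c/(y_c·A) = 0.702216 + 0.243148/(0.702216 × 2.33797) = 0.702216 + 0.148102 = 0.850318 m along the plane.

h_p = 0.850 m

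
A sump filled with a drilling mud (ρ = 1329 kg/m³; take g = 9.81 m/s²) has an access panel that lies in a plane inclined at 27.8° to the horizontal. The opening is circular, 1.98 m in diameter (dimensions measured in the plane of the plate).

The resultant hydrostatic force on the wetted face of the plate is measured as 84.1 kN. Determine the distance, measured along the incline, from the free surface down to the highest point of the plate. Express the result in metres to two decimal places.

γ = ρg = 1329 × 9.81 / 1000 = 13.03749 kN/m³.
A = π(0.99)² = 3.07907 m².
From F = γ·h_c·A, the centroid depth is h_c = 84.1/(13.03749 × 3.07907) = 2.09499 m.
Let θ = 27.8° be the plate's angle to the horizontal; measure y along the incline from where the plane meets the free surface. Vertical depth h = y·sinθ with sinθ = 0.466387.
Along the incline, y_c = h_c/sinθ = 2.09499/0.466387 = 4.49196 m.
The centroid is at the centre, 0.99 m below the top of the plate, so the highest point sits at y_top = 4.49196 − 0.99 = 3.50196 m along the incline.

y_top ≈ 3.50 m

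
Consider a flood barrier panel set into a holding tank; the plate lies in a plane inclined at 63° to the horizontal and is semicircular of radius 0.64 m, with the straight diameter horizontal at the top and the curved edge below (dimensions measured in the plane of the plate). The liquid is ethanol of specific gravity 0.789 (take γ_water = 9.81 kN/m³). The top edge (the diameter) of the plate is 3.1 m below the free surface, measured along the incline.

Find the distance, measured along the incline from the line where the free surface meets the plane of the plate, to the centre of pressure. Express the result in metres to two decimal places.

γ = 0.789 × 9.81 = 7.74009 kN/m³.
Let θ = 63° be the plate's angle to the horizontal; measure y along the incline from where the plane meets the free surface. Vertical depth h = y·sinθ with sinθ = 0.891007.
The centroid of a semicircle lies 4r/(3π) = 0.271624 m from the diameter, here below the top edge, so y_c = 3.1 + 0.271624 = 3.37162 m and h_c = 3.37162 × 0.891007 = 3.00414 m.
A = πr²/2 = π × 0.64²/2 = 0.643398 m².
Resultant F = γ·h_c·A = 7.74009 × 3.00414 × 0.643398 = 14.9605 kN.
I_c = (π/8 − 8/(9π))·r⁴ = 0.109757 × 0.64⁴ = 0.0184142 m⁴.
Centre of pressure: y_p = y_c + I_c/(y_c·A) = 3.37162 + 0.0184142/(3.37162 × 0.643398) = 3.37162 + 0.00848857 = 3.38011 m along the plane.

y_p = 3.38 m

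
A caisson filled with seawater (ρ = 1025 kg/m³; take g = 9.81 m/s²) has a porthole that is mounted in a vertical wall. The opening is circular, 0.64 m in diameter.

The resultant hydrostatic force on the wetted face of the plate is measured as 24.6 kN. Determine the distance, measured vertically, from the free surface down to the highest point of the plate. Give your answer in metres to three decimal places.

d_top ≈ 7.285 m

γ = ρg = 1025 × 9.81 / 1000 = 10.05525 kN/m³.
A = π(0.32)² = 0.321699 m².
From F = γ·h_c·A, the centroid depth is h_c = 24.6/(10.05525 × 0.321699) = 7.60488 m.
The centroid is at the centre, 0.32 m below the top of the plate, so the highest point sits at h_top = 7.60488 − 0.32 = 7.28488 m below the surface.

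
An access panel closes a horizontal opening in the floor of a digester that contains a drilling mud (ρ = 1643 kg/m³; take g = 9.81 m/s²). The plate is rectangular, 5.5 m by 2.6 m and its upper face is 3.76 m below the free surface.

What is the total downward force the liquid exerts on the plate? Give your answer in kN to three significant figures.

γ = ρg = 1643 × 9.81 / 1000 = 16.11783 kN/m³.
The plate is horizontal, so pressure is uniform at p = γ·h = 16.11783 × 3.76 = 60.603 kN/m².
A = 5.5 × 2.6 = 14.3 m².
F = p·A = 60.603 × 14.3 = 866.623 kN.

F ≈ 867 kN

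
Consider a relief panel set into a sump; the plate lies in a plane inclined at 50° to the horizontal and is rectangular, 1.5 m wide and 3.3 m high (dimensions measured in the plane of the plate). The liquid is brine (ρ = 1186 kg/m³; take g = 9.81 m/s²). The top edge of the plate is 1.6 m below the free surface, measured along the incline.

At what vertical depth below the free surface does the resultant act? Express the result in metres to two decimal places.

γ = ρg = 1186 × 9.81 / 1000 = 11.63466 kN/m³.
Let θ = 50° be the plate's angle to the horizontal; measure y along the incline from where the plane meets the free surface. Vertical depth h = y·sinθ with sinθ = 0.766044.
The centroid lies 3.3/2 = 1.65 m below the top edge, so y_c = 1.6 + 1.65 = 3.25 m and h_c = 3.25 × 0.766044 = 2.48964 m.
A = 1.5 × 3.3 = 4.95 m².
Resultant F = γ·h_c·A = 11.63466 × 2.48964 × 4.95 = 143.382 kN.
I_c = b·h³/12 = 1.5 × 3.3³/12 = 4.49212 m⁴.
Centre of pressure: y_p = y_c + I_c/(y_c·A) = 3.25 + 4.49212/(3.25 × 4.95) = 3.25 + 0.27923 = 3.52923 m along the plane.
Vertically, h_p = y_p·sinθ = 3.52923 × 0.766044 = 2.70355 m.

h_p = 2.70 m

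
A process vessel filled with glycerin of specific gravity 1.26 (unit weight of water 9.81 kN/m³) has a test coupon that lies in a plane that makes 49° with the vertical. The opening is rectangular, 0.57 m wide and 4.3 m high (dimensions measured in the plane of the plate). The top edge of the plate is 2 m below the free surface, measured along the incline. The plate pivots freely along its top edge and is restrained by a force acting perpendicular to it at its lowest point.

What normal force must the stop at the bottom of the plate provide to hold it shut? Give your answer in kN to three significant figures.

γ = 1.26 × 9.81 = 12.3606 kN/m³.
The plate makes 49° with the vertical, i.e. θ = 90° − 49° = 41° to the horizontal. Measuring y along the incline from the free-surface line, vertical depth h = y·sinθ with sinθ = 0.656059.
The centroid lies 4.3/2 = 2.15 m below the top edge, so y_c = 2 + 2.15 = 4.15 m and h_c = 4.15 × 0.656059 = 2.72264 m.
A = 0.57 × 4.3 = 2.451 m².
Resultant F = γ·h_c·A = 12.3606 × 2.72264 × 2.451 = 82.4846 kN.
I_c = b·h³/12 = 0.57 × 4.3³/12 = 3.77658 m⁴.
Centre of pressure: y_p = y_c + I_c/(y_c·A) = 4.15 + 3.77658/(4.15 × 2.451) = 4.15 + 0.371285 = 4.52129 m along the plane.
The resultant acts 2.15 + 0.371285 = 2.52128 m (along the plate) below the hinge at the top edge, so the moment about the hinge is M = F × 2.52128 = 82.4846 × 2.52128 = 207.967 kN·m.
A normal force at the bottom, 4.3 m from the hinge, must supply this moment: P = 207.967/4.3 = 48.3644 kN.

P ≈ 48.4 kN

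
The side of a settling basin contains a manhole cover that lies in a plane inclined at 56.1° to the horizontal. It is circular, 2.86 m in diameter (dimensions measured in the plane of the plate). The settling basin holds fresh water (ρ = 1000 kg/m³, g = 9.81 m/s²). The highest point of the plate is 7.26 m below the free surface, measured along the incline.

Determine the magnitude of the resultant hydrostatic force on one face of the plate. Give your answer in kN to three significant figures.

F ≈ 455 kN

γ = ρg = 1000 × 9.81 = 9810 N/m³ = 9.81 kN/m³.
Let θ = 56.1° be the plate's angle to the horizontal; measure y along the incline from where the plane meets the free surface. Vertical depth h = y·sinθ with sinθ = 0.830012.
The centroid is at the centre, 1.43 m below the top of the plate, so y_c = 7.26 + 1.43 = 8.69 m and h_c = 8.69 × 0.830012 = 7.2128 m.
A = π(1.43)² = 6.42424 m².
Resultant F = γ·h_c·A = 9.81 × 7.2128 × 6.42424 = 454.564 kN.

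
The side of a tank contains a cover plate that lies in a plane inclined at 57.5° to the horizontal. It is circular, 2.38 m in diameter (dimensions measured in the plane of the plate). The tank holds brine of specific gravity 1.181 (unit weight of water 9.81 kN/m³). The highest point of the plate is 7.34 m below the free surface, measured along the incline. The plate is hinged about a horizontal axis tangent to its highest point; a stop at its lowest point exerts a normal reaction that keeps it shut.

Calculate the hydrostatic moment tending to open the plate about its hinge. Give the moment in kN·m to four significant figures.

γ = 1.181 × 9.81 = 11.58561 kN/m³.
Let θ = 57.5° be the plate's angle to the horizontal; measure y along the incline from where the plane meets the free surface. Vertical depth h = y·sinθ with sinθ = 0.843391.
The centroid is at the centre, 1.19 m below the top of the plate, so y_c = 7.34 + 1.19 = 8.53 m and h_c = 8.53 × 0.843391 = 7.19413 m.
A = π(1.19)² = 4.44881 m².
Resultant F = γ·h_c·A = 11.58561 × 7.19413 × 4.44881 = 370.801 kN.
I_c = πr⁴/4 = π × 1.19⁴/4 = 1.57499 m⁴.
Centre of pressure: y_p = y_c + I_c/(y_c·A) = 8.53 + 1.57499/(8.53 × 4.44881) = 8.53 + 0.0415035 = 8.5715 m along the plane.
The resultant acts 1.19 + 0.0415035 = 1.2315 m (along the plate) below the hinge at the top edge, so the moment about the hinge is M = F × 1.2315 = 370.801 × 1.2315 = 456.641 kN·m.

M ≈ 456.6 kN·m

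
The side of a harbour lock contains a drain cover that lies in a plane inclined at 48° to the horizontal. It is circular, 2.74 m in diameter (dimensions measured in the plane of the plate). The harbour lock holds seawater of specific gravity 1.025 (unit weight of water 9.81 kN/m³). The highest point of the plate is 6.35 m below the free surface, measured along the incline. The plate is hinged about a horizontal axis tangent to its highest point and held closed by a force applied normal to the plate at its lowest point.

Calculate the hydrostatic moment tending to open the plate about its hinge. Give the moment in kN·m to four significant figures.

γ = 1.025 × 9.81 = 10.05525 kN/m³.
Let θ = 48° be the plate's angle to the horizontal; measure y along the incline from where the plane meets the free surface. Vertical depth h = y·sinθ with sinθ = 0.743145.
The centroid is at the centre, 1.37 m below the top of the plate, so y_c = 6.35 + 1.37 = 7.72 m and h_c = 7.72 × 0.743145 = 5.73708 m.
A = π(1.37)² = 5.89646 m².
Resultant F = γ·h_c·A = 10.05525 × 5.73708 × 5.89646 = 340.154 kN.
I_c = πr⁴/4 = π × 1.37⁴/4 = 2.76676 m⁴.
Centre of pressure: y_p = y_c + I_c/(y_c·A) = 7.72 + 2.76676/(7.72 × 5.89646) = 7.72 + 0.0607803 = 7.78078 m along the plane.
The resultant acts 1.37 + 0.0607803 = 1.43078 m (along the plate) below the hinge at the top edge, so the moment about the hinge is M = F × 1.43078 = 340.154 × 1.43078 = 486.686 kN·m.

M ≈ 486.7 kN·m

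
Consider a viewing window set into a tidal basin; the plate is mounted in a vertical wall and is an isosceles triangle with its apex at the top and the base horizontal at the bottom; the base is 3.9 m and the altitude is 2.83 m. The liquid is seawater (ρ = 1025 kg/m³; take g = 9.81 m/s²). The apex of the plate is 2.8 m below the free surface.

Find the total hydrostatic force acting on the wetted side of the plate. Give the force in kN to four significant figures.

F ≈ 260.1 kN

γ = ρg = 1025 × 9.81 / 1000 = 10.05525 kN/m³.
With the apex up, the centroid sits 2h/3 = 2 × 2.83/3 = 1.88667 m below the apex, so the centroid depth is h_c = 2.8 + 1.88667 = 4.68667 m.
A = ½ × 3.9 × 2.83 = 5.5185 m².
Resultant F = γ·h_c·A = 10.05525 × 4.68667 × 5.5185 = 260.063 kN.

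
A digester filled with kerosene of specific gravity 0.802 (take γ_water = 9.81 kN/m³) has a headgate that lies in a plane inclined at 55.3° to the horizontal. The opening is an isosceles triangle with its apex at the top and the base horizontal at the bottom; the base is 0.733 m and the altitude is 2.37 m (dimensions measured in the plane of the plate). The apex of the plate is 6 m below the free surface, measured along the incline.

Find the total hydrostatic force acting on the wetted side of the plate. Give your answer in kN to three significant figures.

F ≈ 42.6 kN

γ = 0.802 × 9.81 = 7.86762 kN/m³.
Let θ = 55.3° be the plate's angle to the horizontal; measure y along the incline from where the plane meets the free surface. Vertical depth h = y·sinθ with sinθ = 0.822144.
With the apex up, the centroid sits 2h/3 = 2 × 2.37/3 = 1.58 m below the apex, so y_c = 6 + 1.58 = 7.58 m and h_c = 7.58 × 0.822144 = 6.23185 m.
A = ½ × 0.733 × 2.37 = 0.868605 m².
Resultant F = γ·h_c·A = 7.86762 × 6.23185 × 0.868605 = 42.5876 kN.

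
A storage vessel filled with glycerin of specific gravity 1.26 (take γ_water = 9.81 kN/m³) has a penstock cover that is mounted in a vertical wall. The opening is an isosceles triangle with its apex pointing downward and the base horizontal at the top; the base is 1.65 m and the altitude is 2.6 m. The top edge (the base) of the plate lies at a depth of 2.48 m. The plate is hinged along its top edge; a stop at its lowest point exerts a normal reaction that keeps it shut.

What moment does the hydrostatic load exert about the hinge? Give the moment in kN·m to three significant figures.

γ = 1.26 × 9.81 = 12.3606 kN/m³.
With the apex down, the centroid sits h/3 = 2.6/3 = 0.866667 m below the base (the top edge), so the centroid depth is h_c = 2.48 + 0.866667 = 3.34667 m.
A = ½ × 1.65 × 2.6 = 2.145 m².
Resultant F = γ·h_c·A = 12.3606 × 3.34667 × 2.145 = 88.7319 kN.
I_c = b·h³/36 = 1.65 × 2.6³/36 = 0.805567 m⁴.
Centre of pressure: y_p = y_c + I_c/(y_c·A) = 3.34667 + 0.805567/(3.34667 × 2.145) = 3.34667 + 0.112218 = 3.45889 m along the plane.
The resultant acts 0.866667 + 0.112218 = 0.978885 m (along the plate) below the hinge at the top edge, so the moment about the hinge is M = F × 0.978885 = 88.7319 × 0.978885 = 86.8583 kN·m.

M ≈ 86.9 kN·m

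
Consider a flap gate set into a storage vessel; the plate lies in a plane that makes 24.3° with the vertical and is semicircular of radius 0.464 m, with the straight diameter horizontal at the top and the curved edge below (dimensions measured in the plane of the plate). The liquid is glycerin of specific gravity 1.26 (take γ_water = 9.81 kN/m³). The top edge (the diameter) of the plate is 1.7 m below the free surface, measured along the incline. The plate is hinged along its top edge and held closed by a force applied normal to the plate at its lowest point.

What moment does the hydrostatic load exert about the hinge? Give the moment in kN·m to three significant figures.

M ≈ 1.48 kN·m

γ = 1.26 × 9.81 = 12.3606 kN/m³.
The plate makes 24.3° with the vertical, i.e. θ = 90° − 24.3° = 65.7° to the horizontal. Measuring y along the incline from the free-surface line, vertical depth h = y·sinθ with sinθ = 0.911403.
The centroid of a semicircle lies 4r/(3π) = 0.196928 m from the diameter, here below the top edge, so y_c = 1.7 + 0.196928 = 1.89693 m and h_c = 1.89693 × 0.911403 = 1.72887 m.
A = πr²/2 = π × 0.464²/2 = 0.338186 m².
Resultant F = γ·h_c·A = 12.3606 × 1.72887 × 0.338186 = 7.22699 kN.
I_c = (π/8 − 8/(9π))·r⁴ = 0.109757 × 0.464⁴ = 0.0050875 m⁴.
Centre of pressure: y_p = y_c + I_c/(y_c·A) = 1.89693 + 0.0050875/(1.89693 × 0.338186) = 1.89693 + 0.00793044 = 1.90486 m along the plane.
The resultant acts 0.196928 + 0.00793044 = 0.204858 m (along the plate) below the hinge at the top edge, so the moment about the hinge is M = F × 0.204858 = 7.22699 × 0.204858 = 1.48051 kN·m.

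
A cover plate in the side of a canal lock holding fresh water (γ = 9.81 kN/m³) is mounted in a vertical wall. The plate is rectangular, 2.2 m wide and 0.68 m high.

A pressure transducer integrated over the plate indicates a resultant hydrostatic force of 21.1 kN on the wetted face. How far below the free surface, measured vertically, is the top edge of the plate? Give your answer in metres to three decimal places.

d_top ≈ 1.098 m

γ = 9.81 kN/m³.
A = 2.2 × 0.68 = 1.496 m².
From F = γ·h_c·A, the centroid depth is h_c = 21.1/(9.81 × 1.496) = 1.43774 m.
The centroid lies 0.68/2 = 0.34 m below the top edge, so the top edge sits at h_top = 1.43774 − 0.34 = 1.09774 m below the surface.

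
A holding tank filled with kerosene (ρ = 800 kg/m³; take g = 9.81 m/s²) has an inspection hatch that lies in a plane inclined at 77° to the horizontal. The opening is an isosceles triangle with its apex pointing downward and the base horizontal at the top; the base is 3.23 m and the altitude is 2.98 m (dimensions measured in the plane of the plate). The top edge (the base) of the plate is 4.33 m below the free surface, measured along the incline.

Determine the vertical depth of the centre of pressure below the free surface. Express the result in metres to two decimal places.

h_p = 5.28 m

γ = ρg = 800 × 9.81 / 1000 = 7.848 kN/m³.
Let θ = 77° be the plate's angle to the horizontal; measure y along the incline from where the plane meets the free surface. Vertical depth h = y·sinθ with sinθ = 0.974370.
With the apex down, the centroid sits h/3 = 2.98/3 = 0.993333 m below the base (the top edge), so y_c = 4.33 + 0.993333 = 5.32333 m and h_c = 5.32333 × 0.974370 = 5.18689 m.
A = ½ × 3.23 × 2.98 = 4.8127 m².
Resultant F = γ·h_c·A = 7.848 × 5.18689 × 4.8127 = 195.909 kN.
I_c = b·h³/36 = 3.23 × 2.98³/36 = 2.37437 m⁴.
Centre of pressure: y_p = y_c + I_c/(y_c·A) = 5.32333 + 2.37437/(5.32333 × 4.8127) = 5.32333 + 0.0926779 = 5.41601 m along the plane.
Vertically, h_p = y_p·sinθ = 5.41601 × 0.974370 = 5.2772 m.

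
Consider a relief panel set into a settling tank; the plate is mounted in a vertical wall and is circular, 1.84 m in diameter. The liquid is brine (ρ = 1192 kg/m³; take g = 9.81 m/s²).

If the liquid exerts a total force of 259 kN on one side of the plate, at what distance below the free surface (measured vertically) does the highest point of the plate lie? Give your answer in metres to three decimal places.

γ = ρg = 1192 × 9.81 / 1000 = 11.69352 kN/m³.
A = π(0.92)² = 2.65904 m².
From F = γ·h_c·A, the centroid depth is h_c = 259/(11.69352 × 2.65904) = 8.32971 m.
The centroid is at the centre, 0.92 m below the top of the plate, so the highest point sits at h_top = 8.32971 − 0.92 = 7.40971 m below the surface.

d_top ≈ 7.410 m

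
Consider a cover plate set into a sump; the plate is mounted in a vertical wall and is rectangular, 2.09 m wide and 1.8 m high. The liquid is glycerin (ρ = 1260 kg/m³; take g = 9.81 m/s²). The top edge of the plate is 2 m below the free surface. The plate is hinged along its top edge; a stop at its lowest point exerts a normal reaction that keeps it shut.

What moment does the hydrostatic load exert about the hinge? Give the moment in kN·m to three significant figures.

γ = ρg = 1260 × 9.81 / 1000 = 12.3606 kN/m³.
The centroid lies 1.8/2 = 0.9 m below the top edge, so the centroid depth is h_c = 2 + 0.9 = 2.9 m.
A = 2.09 × 1.8 = 3.762 m².
Resultant F = γ·h_c·A = 12.3606 × 2.9 × 3.762 = 134.852 kN.
I_c = b·h³/12 = 2.09 × 1.8³/12 = 1.01574 m⁴.
Centre of pressure: y_p = y_c + I_c/(y_c·A) = 2.9 + 1.01574/(2.9 × 3.762) = 2.9 + 0.0931034 = 2.9931 m along the plane.
The resultant acts 0.9 + 0.0931034 = 0.993103 m (along the plate) below the hinge at the top edge, so the moment about the hinge is M = F × 0.993103 = 134.852 × 0.993103 = 133.922 kN·m.

M ≈ 134 kN·m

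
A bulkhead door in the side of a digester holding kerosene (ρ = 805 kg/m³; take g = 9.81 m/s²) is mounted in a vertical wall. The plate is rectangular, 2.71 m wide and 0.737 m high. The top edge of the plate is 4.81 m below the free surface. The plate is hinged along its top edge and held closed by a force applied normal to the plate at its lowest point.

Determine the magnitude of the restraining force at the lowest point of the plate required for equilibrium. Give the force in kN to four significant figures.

P ≈ 41.81 kN

γ = ρg = 805 × 9.81 / 1000 = 7.89705 kN/m³.
The centroid lies 0.737/2 = 0.3685 m below the top edge, so the centroid depth is h_c = 4.81 + 0.3685 = 5.1785 m.
A = 2.71 × 0.737 = 1.99727 m².
Resultant F = γ·h_c·A = 7.89705 × 5.1785 × 1.99727 = 81.6781 kN.
I_c = b·h³/12 = 2.71 × 0.737³/12 = 0.0904046 m⁴.
Centre of pressure: y_p = y_c + I_c/(y_c·A) = 5.1785 + 0.0904046/(5.1785 × 1.99727) = 5.1785 + 0.00874077 = 5.18724 m along the plane.
The resultant acts 0.3685 + 0.00874077 = 0.377241 m (along the plate) below the hinge at the top edge, so the moment about the hinge is M = F × 0.377241 = 81.6781 × 0.377241 = 30.8123 kN·m.
A normal force at the bottom, 0.737 m from the hinge, must supply this moment: P = 30.8123/0.737 = 41.8077 kN.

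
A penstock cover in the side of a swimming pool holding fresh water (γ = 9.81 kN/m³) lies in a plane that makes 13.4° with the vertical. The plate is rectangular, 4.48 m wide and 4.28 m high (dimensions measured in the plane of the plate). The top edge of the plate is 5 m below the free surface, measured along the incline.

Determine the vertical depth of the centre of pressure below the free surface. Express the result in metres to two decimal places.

h_p = 7.15 m

γ = 9.81 kN/m³.
The plate makes 13.4° with the vertical, i.e. θ = 90° − 13.4° = 76.6° to the horizontal. Measuring y along the incline from the free-surface line, vertical depth h = y·sinθ with sinθ = 0.972776.
The centroid lies 4.28/2 = 2.14 m below the top edge, so y_c = 5 + 2.14 = 7.14 m and h_c = 7.14 × 0.972776 = 6.94562 m.
A = 4.48 × 4.28 = 19.1744 m².
Resultant F = γ·h_c·A = 9.81 × 6.94562 × 19.1744 = 1306.48 kN.
I_c = b·h³/12 = 4.48 × 4.28³/12 = 29.2704 m⁴.
Centre of pressure: y_p = y_c + I_c/(y_c·A) = 7.14 + 29.2704/(7.14 × 19.1744) = 7.14 + 0.2138 = 7.3538 m along the plane.
Vertically, h_p = y_p·sinθ = 7.3538 × 0.972776 = 7.1536 m.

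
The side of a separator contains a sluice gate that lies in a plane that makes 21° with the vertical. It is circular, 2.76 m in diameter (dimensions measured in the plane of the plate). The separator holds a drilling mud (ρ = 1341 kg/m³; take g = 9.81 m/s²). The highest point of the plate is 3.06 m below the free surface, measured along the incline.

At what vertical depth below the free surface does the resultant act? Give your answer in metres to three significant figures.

γ = ρg = 1341 × 9.81 / 1000 = 13.15521 kN/m³.
The plate makes 21° with the vertical, i.e. θ = 90° − 21° = 69° to the horizontal. Measuring y along the incline from the free-surface line, vertical depth h = y·sinθ with sinθ = 0.933580.
The centroid is at the centre, 1.38 m below the top of the plate, so y_c = 3.06 + 1.38 = 4.44 m and h_c = 4.44 × 0.933580 = 4.1451 m.
A = π(1.38)² = 5.98285 m².
Resultant F = γ·h_c·A = 13.15521 × 4.1451 × 5.98285 = 326.243 kN.
I_c = πr⁴/4 = π × 1.38⁴/4 = 2.84843 m⁴.
Centre of pressure: y_p = y_c + I_c/(y_c·A) = 4.44 + 2.84843/(4.44 × 5.98285) = 4.44 + 0.10723 = 4.54723 m along the plane.
Vertically, h_p = y_p·sinθ = 4.54723 × 0.933580 = 4.2452 m.

h_p = 4.25 m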